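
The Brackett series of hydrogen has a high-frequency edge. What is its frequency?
2.05615e+14 Hz

The series limit corresponds to the transition from n = ∞ to n = 4.
This is the highest energy (shortest wavelength) transition in the Brackett series.

E_∞ = 0 eV
E_4 = -13.6057 / 4² = -0.850356250 eV

Energy at series limit:
ΔE = E_∞ - E_4 = 0 - (-0.850356250) = 0.850356250 eV
E = 0.850356250 eV × (1.602177 × 10⁻¹⁹ J/eV) = 1.3624212e-19 J
f = E/h = 1.3624212e-19 J / (6.62607 × 10⁻³⁴ J·s) = 2.05615e+14 Hz

This energy equals the ionization energy from the n = 4 state of hydrogen.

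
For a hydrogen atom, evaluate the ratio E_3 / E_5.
2.77778

Using E_n = -13.6057 Z² / n² eV with Z = 1:

E_3 = -13.6057 / 3² = -13.6057 / 9 = -1.51174444444 eV
E_5 = -13.6057 / 5² = -13.6057 / 25 = -0.54422800000 eV

The ratio is:
E_3/E_5 = (-1.51174444444) / (-0.54422800000)
E_3/E_5 = (-13.6057/9) / (-13.6057/25)
E_3/E_5 = 25/9
E_3/E_5 = 2.77778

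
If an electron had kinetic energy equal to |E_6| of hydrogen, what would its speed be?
3.646e+05 m/s (or 0.1216% of c)

The binding energy at n = 6 for hydrogen is:
E_6 = -13.6057/6² = -0.3779361 eV
|E_6| = 0.3779361 eV

Convert to Joules:
KE = 0.3779361 eV × (1.602177 × 10⁻¹⁹ J/eV) = 6.05521e-20 J

Using KE = ½mv²:
v = √(2·KE/m_e)
v = √(2 × 6.05521e-20 J / 9.10938 × 10⁻³¹ kg)
v = 3.646e+05 m/s

This is approximately 0.1216% the speed of light.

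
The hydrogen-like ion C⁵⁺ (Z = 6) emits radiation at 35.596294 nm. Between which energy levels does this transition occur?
n = 5 → n = 3

First, find the photon energy from the wavelength (hc = 1239.84 eV·nm):
E = hc/λ = 1239.84 eV·nm / 35.596294 nm = 34.830592 eV

The energy levels of C⁵⁺ satisfy E_n = -13.6057 × 6² / n² eV, so an emission n_i → n_f releases
ΔE = 13.6057 × 6² × (1/n_f² − 1/n_i²) eV.

Setting ΔE equal to the photon energy:
1/n_f² − 1/n_i² = 34.830592 / (13.6057 × 6²) = 0.071111111

Since 1/n_i² must be positive, we need 1/n_f² > 0.071111111, i.e. n_f ≤ 3. For each allowed n_f, solve n_i = (1/n_f² − 0.071111111)^(−1/2) and check whether it is a whole number:
  n_f = 1: 1/n_i² = 1.000000000 − 0.071111111 = 0.928888889 → n_i = 1.038  (not an integer) ✗
  n_f = 2: 1/n_i² = 0.250000000 − 0.071111111 = 0.178888889 → n_i = 2.364  (not an integer) ✗
  n_f = 3: 1/n_i² = 0.111111111 − 0.071111111 = 0.040000000 → n_i = 5.000  → integer, n_i = 5 ✓

Only n_f = 3 gives an integer upper level, n_i = 5.

The transition is from n = 5 to n = 3 (emission).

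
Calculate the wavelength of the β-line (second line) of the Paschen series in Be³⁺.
80.09166 nm

The lines of a series are numbered from the longest wavelength (smallest ΔE) outward; the second line is the transition from n = n_f + 2 to n_f.
The Paschen series has all transitions ending at n_f = 3.

For Be³⁺ (Z = 4), the second line (β-line) is the jump from n = 5 to n = 3:
E_5 = -13.6057 × 4² / 5² = -8.7076480 eV
E_3 = -13.6057 × 4² / 3² = -24.1879111 eV
ΔE = E_5 - E_3 = 15.4802631 eV

λ = hc/E = 1239.84 eV·nm / 15.4802631 eV
λ = 80.09166 nm

This is the β-line of the Paschen series in Be³⁺.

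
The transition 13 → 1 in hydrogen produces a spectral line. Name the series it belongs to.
Lyman series

The spectral series in hydrogen are named based on the final (lower) energy level:
- Lyman series: n_final = 1 (ultraviolet)
- Balmer series: n_final = 2 (visible/near-UV)
- Paschen series: n_final = 3 (infrared)
- Brackett series: n_final = 4 (infrared)
- Pfund series: n_final = 5 (far infrared)

Since this transition ends at n = 1, it belongs to the Lyman series.

For reference, this 13 → 1 line has photon energy
ΔE = 13.6057 eV × (1/1² - 1/13²) = 13.5252 eV,
corresponding to wavelength λ = hc/ΔE = 1239.84 eV·nm / 13.5252 eV = 91.67 nm in the ultraviolet region.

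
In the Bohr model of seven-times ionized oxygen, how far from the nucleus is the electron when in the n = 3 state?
0.0595 nm (or 0.5953 Å)

The Bohr radius formula is:
r_n = n² a₀ / Z

where a₀ = 0.0529177 nm is the Bohr radius.

For O⁷⁺ (Z = 8) at n = 3:
r_3 = 3² × 0.0529177 nm / 8
r_3 = 9 × 0.0529177 nm / 8
r_3 = 0.47626 nm / 8
r_3 = 0.0595 nm

The electron orbits at approximately 0.0595 nm from the nucleus.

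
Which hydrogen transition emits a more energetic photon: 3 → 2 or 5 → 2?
5 → 2

Calculate the energy for each transition:

Transition 3 → 2:
ΔE₁ = |E_2 - E_3| = |-13.6057/2² - (-13.6057/3²)|
ΔE₁ = |-3.401425000 - (-1.511744444)| = 1.889681 eV

Transition 5 → 2:
ΔE₂ = |E_2 - E_5| = |-13.6057/2² - (-13.6057/5²)|
ΔE₂ = |-3.401425000 - (-0.544228000)| = 2.857197 eV

Since 2.857197 eV > 1.889681 eV, the transition 5 → 2 emits the more energetic photon.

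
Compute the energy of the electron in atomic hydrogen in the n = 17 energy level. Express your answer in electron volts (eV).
-0.04708 eV

The energy levels of a hydrogen-like atom are given by:
E_n = -13.6057 eV / n²

For n = 17:
E_17 = -13.6057 eV / 17²
E_17 = -13.6057 eV / 289
E_17 = -0.04708 eV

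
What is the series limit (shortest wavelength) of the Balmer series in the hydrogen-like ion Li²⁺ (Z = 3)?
40.501 nm

The series limit corresponds to the transition from n = ∞ to n = 2.
This is the highest energy (shortest wavelength) transition in the Balmer series.

E_∞ = 0 eV
E_2 = -13.6057 × 3² / 2² = -30.61283 eV

Energy at series limit:
ΔE = E_∞ - E_2 = 0 - (-30.61283) = 30.61283 eV
λ = hc/E = 1239.84 eV·nm / 30.61283 eV = 40.501 nm

This energy equals the ionization energy from the n = 2 state of Li²⁺.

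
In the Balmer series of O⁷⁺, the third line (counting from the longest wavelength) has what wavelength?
6.780 nm

The lines of a series are numbered from the longest wavelength (smallest ΔE) outward; the third line is the transition from n = n_f + 3 to n_f.
The Balmer series has all transitions ending at n_f = 2.

For O⁷⁺ (Z = 8), the third line (γ-line) is the jump from n = 5 to n = 2:
E_5 = -13.6057 × 8² / 5² = -34.83059 eV
E_2 = -13.6057 × 8² / 2² = -217.69120 eV
ΔE = E_5 - E_2 = 182.86061 eV

λ = hc/E = 1239.84 eV·nm / 182.86061 eV
λ = 6.780 nm

This is the γ-line of the Balmer series in O⁷⁺.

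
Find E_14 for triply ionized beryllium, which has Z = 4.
-1.111 eV

For hydrogen-like ions, the energy levels scale with Z²:
E_n = -13.6057 Z² / n² eV

For Be³⁺ (Z = 4) at n = 14:
E_14 = -13.6057 × 4² / 14²
E_14 = -13.6057 × 16 / 196
E_14 = -217.6912 / 196
E_14 = -1.111 eV

The energy is 16 times more negative than hydrogen at the same n due to the stronger nuclear charge.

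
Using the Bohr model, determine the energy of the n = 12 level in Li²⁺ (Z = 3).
-0.85 eV

For hydrogen-like ions, the energy levels scale with Z²:
E_n = -13.6057 Z² / n² eV

For Li²⁺ (Z = 3) at n = 12:
E_12 = -13.6057 × 3² / 12²
E_12 = -13.6057 × 9 / 144
E_12 = -122.4513 / 144
E_12 = -0.85 eV

The energy is 9 times more negative than hydrogen at the same n due to the stronger nuclear charge.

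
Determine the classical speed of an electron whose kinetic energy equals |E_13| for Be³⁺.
6.73136e+05 m/s (or 0.224534% of c)

The binding energy at n = 13 for Be³⁺ is:
E_13 = -13.6057 × 4²/13² = -1.28811361 eV
|E_13| = 1.28811361 eV

Convert to Joules:
KE = 1.28811361 eV × (1.602177 × 10⁻¹⁹ J/eV) = 2.0637860e-19 J

Using KE = ½mv²:
v = √(2·KE/m_e)
v = √(2 × 2.0637860e-19 J / 9.10938 × 10⁻³¹ kg)
v = 6.73136e+05 m/s

This is approximately 0.224534% the speed of light.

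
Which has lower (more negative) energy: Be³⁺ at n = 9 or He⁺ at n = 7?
Be³⁺ at n = 9 (E = -2.68755 eV)

Using E_n = -13.6057 Z² / n² eV:

Be³⁺ (Z = 4) at n = 9:
E = -13.6057 × 4² / 9² = -13.6057 × 16 / 81 = -2.68754568 eV

He⁺ (Z = 2) at n = 7:
E = -13.6057 × 2² / 7² = -13.6057 × 4 / 49 = -1.11066939 eV

Since -2.68754568 eV < -1.11066939 eV,
Be³⁺ at n = 9 is more tightly bound (requires more energy to ionize).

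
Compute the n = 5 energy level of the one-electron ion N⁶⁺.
-26.667 eV

For hydrogen-like ions, the energy levels scale with Z²:
E_n = -13.6057 Z² / n² eV

For N⁶⁺ (Z = 7) at n = 5:
E_5 = -13.6057 × 7² / 5²
E_5 = -13.6057 × 49 / 25
E_5 = -666.6793 / 25
E_5 = -26.667 eV

The energy is 49 times more negative than hydrogen at the same n due to the stronger nuclear charge.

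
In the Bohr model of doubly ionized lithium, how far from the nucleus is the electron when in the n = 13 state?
2.9810 nm (or 29.8103 Å)

The Bohr radius formula is:
r_n = n² a₀ / Z

where a₀ = 0.0529177 nm is the Bohr radius.

For Li²⁺ (Z = 3) at n = 13:
r_13 = 13² × 0.0529177 nm / 3
r_13 = 169 × 0.0529177 nm / 3
r_13 = 8.94309 nm / 3
r_13 = 2.9810 nm

The electron orbits at approximately 2.9810 nm from the nucleus.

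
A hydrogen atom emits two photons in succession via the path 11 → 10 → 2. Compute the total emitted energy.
3.289 eV

The energy levels of hydrogen are E_n = -13.6057 / n² eV.

First transition (11 → 10):
ΔE₁ = |E_10 - E_11|
ΔE₁ = |-0.136057000 - (-0.112443802)| = 0.023613 eV

Second transition (10 → 2):
ΔE₂ = |E_2 - E_10|
ΔE₂ = |-3.401425000 - (-0.136057000)| = 3.265368 eV

Total energy released:
E_total = ΔE₁ + ΔE₂ = 0.023613 + 3.265368 = 3.289 eV

Note: This equals the direct transition 11 → 2: 3.289 eV ✓
Energy is conserved regardless of the path taken.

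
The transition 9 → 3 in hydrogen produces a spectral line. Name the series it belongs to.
Paschen series

The spectral series in hydrogen are named based on the final (lower) energy level:
- Lyman series: n_final = 1 (ultraviolet)
- Balmer series: n_final = 2 (visible/near-UV)
- Paschen series: n_final = 3 (infrared)
- Brackett series: n_final = 4 (infrared)
- Pfund series: n_final = 5 (far infrared)

Since this transition ends at n = 3, it belongs to the Paschen series.

For reference, this 9 → 3 line has photon energy
ΔE = 13.6057 eV × (1/3² - 1/9²) = 1.3437728395 eV,
corresponding to wavelength λ = hc/ΔE = 1239.84 eV·nm / 1.3437728395 eV = 922.655946 nm in the infrared region.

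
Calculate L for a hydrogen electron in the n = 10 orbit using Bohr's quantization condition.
1.05e-33 J·s (or 10ℏ)

In the Bohr model, angular momentum is quantized:
L = nℏ

where ℏ = h/(2π) = 1.0546e-34 J·s

For n = 10:
L = 10 × 1.0546e-34 J·s
L = 1.05e-33 J·s

This can also be written as L = 10ℏ.
The angular momentum is an integer multiple of the reduced Planck constant.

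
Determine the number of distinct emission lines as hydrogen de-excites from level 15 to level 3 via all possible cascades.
78

The electron can occupy levels n = 3, 4, ..., 15 during de-excitation — that is m = 15 - 3 + 1 = 13 distinct levels.

The number of distinct spectral lines equals the number of ways to choose 2 of these m levels (each pair gives one possible emission transition):

Number of lines = m(m-1)/2 = 13×12/2 = 78

These correspond to all possible transitions between the 13 levels:
15 → 14, 15 → 13, 15 → 12, 15 → 11, 15 → 10, 15 → 9, 15 → 8, 15 → 7...

Each transition produces a photon with a unique energy (and thus wavelength). This count does not depend on Z.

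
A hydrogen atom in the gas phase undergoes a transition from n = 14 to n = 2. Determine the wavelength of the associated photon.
372.0999 nm

First, find the transition energy using E_n = -13.6057 / n² eV:
E_14 = -13.6057 / 14² = -0.06941684 eV
E_2 = -13.6057 / 2² = -3.40142500 eV

Photon energy: |ΔE| = |E_2 - E_14| = 3.33200816 eV

Convert to wavelength using E = hc/λ with hc = 1239.84 eV·nm:
λ = hc/E = 1239.84 eV·nm / 3.33200816 eV
λ = 372.0999 nm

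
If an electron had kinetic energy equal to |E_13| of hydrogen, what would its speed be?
1.6828e+05 m/s (or 0.0561% of c)

The binding energy at n = 13 for hydrogen is:
E_13 = -13.6057/13² = -0.080507101 eV
|E_13| = 0.080507101 eV

Convert to Joules:
KE = 0.080507101 eV × (1.602177 × 10⁻¹⁹ J/eV) = 1.289866e-20 J

Using KE = ½mv²:
v = √(2·KE/m_e)
v = √(2 × 1.289866e-20 J / 9.10938 × 10⁻³¹ kg)
v = 1.6828e+05 m/s

This is approximately 0.0561% the speed of light.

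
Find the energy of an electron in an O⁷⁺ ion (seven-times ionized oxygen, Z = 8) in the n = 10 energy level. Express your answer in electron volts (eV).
-8.7076 eV

The energy levels of a hydrogen-like atom are given by:
E_n = -13.6057 Z² / n² eV  (with Z = 8 for O⁷⁺)

For n = 10:
E_10 = -13.6057 × 8² / 10²
E_10 = -13.6057 × 64 / 100
E_10 = -8.7076 eV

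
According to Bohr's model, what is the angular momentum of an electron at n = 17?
1.79277e-33 J·s (or 17ℏ)

In the Bohr model, angular momentum is quantized:
L = nℏ

where ℏ = h/(2π) = 1.0545718e-34 J·s

For n = 17:
L = 17 × 1.0545718e-34 J·s
L = 1.79277e-33 J·s

This can also be written as L = 17ℏ.
The angular momentum is an integer multiple of the reduced Planck constant.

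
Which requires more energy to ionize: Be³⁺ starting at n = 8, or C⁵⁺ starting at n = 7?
C⁵⁺ at n = 7 (E = -9.99602 eV)

Using E_n = -13.6057 Z² / n² eV:

Be³⁺ (Z = 4) at n = 8:
E = -13.6057 × 4² / 8² = -13.6057 × 16 / 64 = -3.40142500 eV

C⁵⁺ (Z = 6) at n = 7:
E = -13.6057 × 6² / 7² = -13.6057 × 36 / 49 = -9.99602449 eV

Since -9.99602449 eV < -3.40142500 eV,
C⁵⁺ at n = 7 is more tightly bound (requires more energy to ionize).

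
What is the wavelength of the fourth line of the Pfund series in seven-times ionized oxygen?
51.487497 nm

The lines of a series are numbered from the longest wavelength (smallest ΔE) outward; the fourth line is the transition from n = n_f + 4 to n_f.
The Pfund series has all transitions ending at n_f = 5.

For O⁷⁺ (Z = 8), the fourth line (δ-line) is the jump from n = 9 to n = 5:
E_9 = -13.6057 × 8² / 9² = -10.75018272 eV
E_5 = -13.6057 × 8² / 5² = -34.83059200 eV
ΔE = E_9 - E_5 = 24.08040928 eV

λ = hc/E = 1239.84 eV·nm / 24.08040928 eV
λ = 51.487497 nm

This is the δ-line of the Pfund series in O⁷⁺.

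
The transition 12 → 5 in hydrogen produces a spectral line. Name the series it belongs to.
Pfund series

The spectral series in hydrogen are named based on the final (lower) energy level:
- Lyman series: n_final = 1 (ultraviolet)
- Balmer series: n_final = 2 (visible/near-UV)
- Paschen series: n_final = 3 (infrared)
- Brackett series: n_final = 4 (infrared)
- Pfund series: n_final = 5 (far infrared)

Since this transition ends at n = 5, it belongs to the Pfund series.

For reference, this 12 → 5 line has photon energy
ΔE = 13.6057 eV × (1/5² - 1/12²) = 0.44974397222 eV,
corresponding to wavelength λ = hc/ΔE = 1239.84 eV·nm / 0.44974397222 eV = 2756.76847 nm in the far infrared region.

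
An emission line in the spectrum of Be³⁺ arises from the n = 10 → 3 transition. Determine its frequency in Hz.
5.32e+15 Hz

First, find the transition energy:
E_10 = -13.6057 × 4² / 10² = -2.1769120 eV
E_3 = -13.6057 × 4² / 3² = -24.1879111 eV
|ΔE| = |E_3 - E_10| = 22.0109991 eV

Convert to Joules: E = 22.0109991 eV × (1.602177 × 10⁻¹⁹ J/eV) = 3.5266e-18 J

Using E = hf:
f = E/h = 3.5266e-18 J / (6.62607 × 10⁻³⁴ J·s)
f = 5.32e+15 Hz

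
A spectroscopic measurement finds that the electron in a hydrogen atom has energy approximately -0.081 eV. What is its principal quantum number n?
n = 13

The exact energy levels follow E_n = -13.6057 eV / n².

The measured value (-0.081 eV) is reported to only 2 significant figures, so we must test candidate n values and see which one matches to that precision.

Candidate energies:
  n = 11:  E = -13.6057/11² = -0.11244 eV
  n = 12:  E = -13.6057/12² = -0.09448 eV
  n = 13:  E = -13.6057/13² = -0.08051 eV  ← matches
  n = 14:  E = -13.6057/14² = -0.06942 eV
  n = 15:  E = -13.6057/15² = -0.06047 eV

Checking against the measurement of -0.081 eV (2 sig figs), only n = 13 agrees:
E_13 = -0.08051 eV, which rounds to -0.081 eV ✓

Therefore n = 13.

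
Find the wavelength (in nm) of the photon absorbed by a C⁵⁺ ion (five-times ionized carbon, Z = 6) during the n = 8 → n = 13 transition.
260.747187 nm

First, find the transition energy using E_n = -13.6057 Z² / n² eV:
E_8 = -13.6057 × 6² / 8² = -7.6532062500 eV
E_13 = -13.6057 × 6² / 13² = -2.8982556213 eV

Photon energy: |ΔE| = |E_13 - E_8| = 4.7549506287 eV

Convert to wavelength using E = hc/λ with hc = 1239.84 eV·nm:
λ = hc/E = 1239.84 eV·nm / 4.7549506287 eV
λ = 260.747187 nm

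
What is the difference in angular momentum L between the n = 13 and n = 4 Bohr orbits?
9.491e-34 J·s (or 9ℏ)

In the Bohr model, L_n = nℏ where ℏ = 1.05457e-34 J·s.

L_13 = 13ℏ = 1.37094e-33 J·s
L_4 = 4ℏ = 4.21828e-34 J·s

ΔL = L_13 - L_4 = (13 - 4)ℏ = 9ℏ
ΔL = 9 × 1.05457e-34 J·s = 9.491e-34 J·s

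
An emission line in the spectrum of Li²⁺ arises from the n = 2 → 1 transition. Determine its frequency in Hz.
2.22064e+16 Hz

First, find the transition energy:
E_2 = -13.6057 × 3² / 2² = -30.6128250 eV
E_1 = -13.6057 × 3² / 1² = -122.4513000 eV
|ΔE| = |E_1 - E_2| = 91.8384750 eV

Convert to Joules: E = 91.8384750 eV × (1.602177 × 10⁻¹⁹ J/eV) = 1.4714149e-17 J

Using E = hf:
f = E/h = 1.4714149e-17 J / (6.62607 × 10⁻³⁴ J·s)
f = 2.22064e+16 Hz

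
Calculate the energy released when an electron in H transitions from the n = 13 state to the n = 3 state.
1.4312 eV

The energy levels are E_n = -13.6057 eV / n².

Energy at n = 13: E_13 = -13.6057 / 13² = -0.0805071 eV
Energy at n = 3: E_3 = -13.6057 / 3² = -1.5117444 eV

For emission (electron falling to lower state), the photon energy is:
E_photon = E_13 - E_3 = |-0.0805071 - (-1.5117444)|
E_photon = 1.4312 eV

This energy is carried away by the emitted photon.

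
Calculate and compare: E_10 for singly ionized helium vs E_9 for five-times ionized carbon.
C⁵⁺ at n = 9 (E = -6.04698 eV)

Using E_n = -13.6057 Z² / n² eV:

He⁺ (Z = 2) at n = 10:
E = -13.6057 × 2² / 10² = -13.6057 × 4 / 100 = -0.54422800 eV

C⁵⁺ (Z = 6) at n = 9:
E = -13.6057 × 6² / 9² = -13.6057 × 36 / 81 = -6.04697778 eV

Since -6.04697778 eV < -0.54422800 eV,
C⁵⁺ at n = 9 is more tightly bound (requires more energy to ionize).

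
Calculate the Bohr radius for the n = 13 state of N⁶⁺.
1.2776 nm (or 12.7758 Å)

The Bohr radius formula is:
r_n = n² a₀ / Z

where a₀ = 0.0529177 nm is the Bohr radius.

For N⁶⁺ (Z = 7) at n = 13:
r_13 = 13² × 0.0529177 nm / 7
r_13 = 169 × 0.0529177 nm / 7
r_13 = 8.94309 nm / 7
r_13 = 1.2776 nm

The electron orbits at approximately 1.2776 nm from the nucleus.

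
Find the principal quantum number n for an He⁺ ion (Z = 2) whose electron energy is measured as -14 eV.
n = 2

The exact energy levels follow E_n = -13.6057 Z² / n² eV with Z = 2.

The measured value (-14 eV) is reported to only 2 significant figures, so we must test candidate n values and see which one matches to that precision.

Candidate energies:
  n = 1:  E = -13.6057 × 2² / 1² = -54.42280 eV
  n = 2:  E = -13.6057 × 2² / 2² = -13.60570 eV  ← matches
  n = 3:  E = -13.6057 × 2² / 3² = -6.04698 eV
  n = 4:  E = -13.6057 × 2² / 4² = -3.40143 eV

Checking against the measurement of -14 eV (2 sig figs), only n = 2 agrees:
E_2 = -13.60570 eV, which rounds to -14 eV ✓

Therefore n = 2.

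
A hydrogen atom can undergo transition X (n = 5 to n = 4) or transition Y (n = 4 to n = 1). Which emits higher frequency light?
4 → 1

Calculate the energy for each transition:

Transition 5 → 4:
ΔE₁ = |E_4 - E_5| = |-13.6057/4² - (-13.6057/5²)|
ΔE₁ = |-0.8503562500 - (-0.5442280000)| = 0.3061283 eV

Transition 4 → 1:
ΔE₂ = |E_1 - E_4| = |-13.6057/1² - (-13.6057/4²)|
ΔE₂ = |-13.6057000000 - (-0.8503562500)| = 12.7553438 eV

Since 12.7553438 eV > 0.3061283 eV, the transition 4 → 1 emits the more energetic photon.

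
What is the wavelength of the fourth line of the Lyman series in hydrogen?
94.9235 nm

The lines of a series are numbered from the longest wavelength (smallest ΔE) outward; the fourth line is the transition from n = n_f + 4 to n_f.
The Lyman series has all transitions ending at n_f = 1.

For H, the fourth line (δ-line) is the jump from n = 5 to n = 1:
E_5 = -13.6057 / 5² = -0.544228 eV
E_1 = -13.6057 / 1² = -13.605700 eV
ΔE = E_5 - E_1 = 13.061472 eV

λ = hc/E = 1239.84 eV·nm / 13.061472 eV
λ = 94.9235 nm

This is the δ-line of the Lyman series in H.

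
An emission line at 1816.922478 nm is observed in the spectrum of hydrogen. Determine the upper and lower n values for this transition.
n = 9 → n = 4

First, find the photon energy from the wavelength (hc = 1239.84 eV·nm):
E = hc/λ = 1239.84 eV·nm / 1816.922478 nm = 0.68238464 eV

The energy levels of hydrogen satisfy E_n = -13.6057 / n² eV, so an emission n_i → n_f releases
ΔE = 13.6057 × (1/n_f² − 1/n_i²) eV.

Setting ΔE equal to the photon energy:
1/n_f² − 1/n_i² = 0.68238464 / 13.6057 = 0.050154321

Since 1/n_i² must be positive, we need 1/n_f² > 0.050154321, i.e. n_f ≤ 4. For each allowed n_f, solve n_i = (1/n_f² − 0.050154321)^(−1/2) and check whether it is a whole number:
  n_f = 1: 1/n_i² = 1.000000000 − 0.050154321 = 0.949845679 → n_i = 1.026  (not an integer) ✗
  n_f = 2: 1/n_i² = 0.250000000 − 0.050154321 = 0.199845679 → n_i = 2.237  (not an integer) ✗
  n_f = 3: 1/n_i² = 0.111111111 − 0.050154321 = 0.060956790 → n_i = 4.050  (not an integer) ✗
  n_f = 4: 1/n_i² = 0.062500000 − 0.050154321 = 0.012345679 → n_i = 9.000  → integer, n_i = 9 ✓

Only n_f = 4 gives an integer upper level, n_i = 9.

The transition is from n = 9 to n = 4 (emission).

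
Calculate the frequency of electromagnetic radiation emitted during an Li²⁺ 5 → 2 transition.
6.22e+15 Hz

First, find the transition energy:
E_5 = -13.6057 × 3² / 5² = -4.898052 eV
E_2 = -13.6057 × 3² / 2² = -30.612825 eV
|ΔE| = |E_2 - E_5| = 25.714773 eV

Convert to Joules: E = 25.714773 eV × (1.602177 × 10⁻¹⁹ J/eV) = 4.1200e-18 J

Using E = hf:
f = E/h = 4.1200e-18 J / (6.62607 × 10⁻³⁴ J·s)
f = 6.22e+15 Hz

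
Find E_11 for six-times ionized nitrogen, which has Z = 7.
-5.50975 eV

For hydrogen-like ions, the energy levels scale with Z²:
E_n = -13.6057 Z² / n² eV

For N⁶⁺ (Z = 7) at n = 11:
E_11 = -13.6057 × 7² / 11²
E_11 = -13.6057 × 49 / 121
E_11 = -666.6793 / 121
E_11 = -5.50975 eV

The energy is 49 times more negative than hydrogen at the same n due to the stronger nuclear charge.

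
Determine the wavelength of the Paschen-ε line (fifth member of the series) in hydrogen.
954.343 nm

The lines of a series are numbered from the longest wavelength (smallest ΔE) outward; the fifth line is the transition from n = n_f + 5 to n_f.
The Paschen series has all transitions ending at n_f = 3.

For H, the fifth line (ε-line) is the jump from n = 8 to n = 3:
E_8 = -13.6057 / 8² = -0.2125891 eV
E_3 = -13.6057 / 3² = -1.5117444 eV
ΔE = E_8 - E_3 = 1.2991553 eV

λ = hc/E = 1239.84 eV·nm / 1.2991553 eV
λ = 954.343 nm

This is the ε-line of the Paschen series in H.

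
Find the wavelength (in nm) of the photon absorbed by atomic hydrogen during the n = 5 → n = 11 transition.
2871.434 nm

First, find the transition energy using E_n = -13.6057 / n² eV:
E_5 = -13.6057 / 5² = -0.544228000 eV
E_11 = -13.6057 / 11² = -0.112443802 eV

Photon energy: |ΔE| = |E_11 - E_5| = 0.431784198 eV

Convert to wavelength using E = hc/λ with hc = 1239.84 eV·nm:
λ = hc/E = 1239.84 eV·nm / 0.431784198 eV
λ = 2871.434 nm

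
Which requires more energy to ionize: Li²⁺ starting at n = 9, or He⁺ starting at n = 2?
He⁺ at n = 2 (E = -13.6057 eV)

Using E_n = -13.6057 Z² / n² eV:

Li²⁺ (Z = 3) at n = 9:
E = -13.6057 × 3² / 9² = -13.6057 × 9 / 81 = -1.5117444 eV

He⁺ (Z = 2) at n = 2:
E = -13.6057 × 2² / 2² = -13.6057 × 4 / 4 = -13.6057000 eV

Since -13.6057000 eV < -1.5117444 eV,
He⁺ at n = 2 is more tightly bound (requires more energy to ionize).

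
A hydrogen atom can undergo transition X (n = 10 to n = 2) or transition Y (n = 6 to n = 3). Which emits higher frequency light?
10 → 2

Calculate the energy for each transition:

Transition 10 → 2:
ΔE₁ = |E_2 - E_10| = |-13.6057/2² - (-13.6057/10²)|
ΔE₁ = |-3.401425000000 - (-0.136057000000)| = 3.265368000 eV

Transition 6 → 3:
ΔE₂ = |E_3 - E_6| = |-13.6057/3² - (-13.6057/6²)|
ΔE₂ = |-1.511744444444 - (-0.377936111111)| = 1.133808333 eV

Since 3.265368000 eV > 1.133808333 eV, the transition 10 → 2 emits the more energetic photon.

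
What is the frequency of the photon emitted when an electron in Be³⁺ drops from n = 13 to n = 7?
7.63e+14 Hz

First, find the transition energy:
E_13 = -13.6057 × 4² / 13² = -1.28811 eV
E_7 = -13.6057 × 4² / 7² = -4.44268 eV
|ΔE| = |E_7 - E_13| = 3.15457 eV

Convert to Joules: E = 3.15457 eV × (1.602177 × 10⁻¹⁹ J/eV) = 5.0542e-19 J

Using E = hf:
f = E/h = 5.0542e-19 J / (6.62607 × 10⁻³⁴ J·s)
f = 7.63e+14 Hz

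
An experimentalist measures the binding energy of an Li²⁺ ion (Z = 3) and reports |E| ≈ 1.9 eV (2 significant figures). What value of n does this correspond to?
n = 8

The exact energy levels follow E_n = -13.6057 Z² / n² eV with Z = 3.

The measured value (-1.9 eV) is reported to only 2 significant figures, so we must test candidate n values and see which one matches to that precision.

Candidate energies:
  n = 6:  E = -13.6057 × 3² / 6² = -3.40143 eV
  n = 7:  E = -13.6057 × 3² / 7² = -2.49901 eV
  n = 8:  E = -13.6057 × 3² / 8² = -1.91330 eV  ← matches
  n = 9:  E = -13.6057 × 3² / 9² = -1.51174 eV
  n = 10:  E = -13.6057 × 3² / 10² = -1.22451 eV

Checking against the measurement of -1.9 eV (2 sig figs), only n = 8 agrees:
E_8 = -1.91330 eV, which rounds to -1.9 eV ✓

Therefore n = 8.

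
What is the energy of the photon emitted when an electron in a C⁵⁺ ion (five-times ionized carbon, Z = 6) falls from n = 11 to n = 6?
9.557723 eV

The energy levels are E_n = -13.6057 Z² eV / n².

Energy at n = 11: E_11 = -13.6057 × 6² / 11² = -4.047976860 eV
Energy at n = 6: E_6 = -13.6057 × 6² / 6² = -13.605700000 eV

For emission (electron falling to lower state), the photon energy is:
E_photon = E_11 - E_6 = |-4.047976860 - (-13.605700000)|
E_photon = 9.557723 eV

This energy is carried away by the emitted photon.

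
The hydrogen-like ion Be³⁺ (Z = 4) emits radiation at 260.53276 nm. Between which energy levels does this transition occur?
n = 13 → n = 6

First, find the photon energy from the wavelength (hc = 1239.84 eV·nm):
E = hc/λ = 1239.84 eV·nm / 260.53276 nm = 4.7588641 eV

The energy levels of Be³⁺ satisfy E_n = -13.6057 × 4² / n² eV, so an emission n_i → n_f releases
ΔE = 13.6057 × 4² × (1/n_f² − 1/n_i²) eV.

Setting ΔE equal to the photon energy:
1/n_f² − 1/n_i² = 4.7588641 / (13.6057 × 4²) = 0.021860618

Since 1/n_i² must be positive, we need 1/n_f² > 0.021860618, i.e. n_f ≤ 6. For each allowed n_f, solve n_i = (1/n_f² − 0.021860618)^(−1/2) and check whether it is a whole number:
  n_f = 1: 1/n_i² = 1.000000000 − 0.021860618 = 0.978139382 → n_i = 1.011  (not an integer) ✗
  n_f = 2: 1/n_i² = 0.250000000 − 0.021860618 = 0.228139382 → n_i = 2.094  (not an integer) ✗
  n_f = 3: 1/n_i² = 0.111111111 − 0.021860618 = 0.089250493 → n_i = 3.347  (not an integer) ✗
  n_f = 4: 1/n_i² = 0.062500000 − 0.021860618 = 0.040639382 → n_i = 4.961  (not an integer) ✗
  n_f = 5: 1/n_i² = 0.040000000 − 0.021860618 = 0.018139382 → n_i = 7.425  (not an integer) ✗
  n_f = 6: 1/n_i² = 0.027777778 − 0.021860618 = 0.005917160 → n_i = 13.000  → integer, n_i = 13 ✓

Only n_f = 6 gives an integer upper level, n_i = 13.

The transition is from n = 13 to n = 6 (emission).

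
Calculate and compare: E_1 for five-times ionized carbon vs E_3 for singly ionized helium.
C⁵⁺ at n = 1 (E = -489.81 eV)

Using E_n = -13.6057 Z² / n² eV:

C⁵⁺ (Z = 6) at n = 1:
E = -13.6057 × 6² / 1² = -13.6057 × 36 / 1 = -489.80520 eV

He⁺ (Z = 2) at n = 3:
E = -13.6057 × 2² / 3² = -13.6057 × 4 / 9 = -6.04698 eV

Since -489.80520 eV < -6.04698 eV,
C⁵⁺ at n = 1 is more tightly bound (requires more energy to ionize).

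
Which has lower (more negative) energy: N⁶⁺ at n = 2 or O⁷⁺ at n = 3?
N⁶⁺ at n = 2 (E = -166.67 eV)

Using E_n = -13.6057 Z² / n² eV:

N⁶⁺ (Z = 7) at n = 2:
E = -13.6057 × 7² / 2² = -13.6057 × 49 / 4 = -166.66983 eV

O⁷⁺ (Z = 8) at n = 3:
E = -13.6057 × 8² / 3² = -13.6057 × 64 / 9 = -96.75164 eV

Since -166.66983 eV < -96.75164 eV,
N⁶⁺ at n = 2 is more tightly bound (requires more energy to ionize).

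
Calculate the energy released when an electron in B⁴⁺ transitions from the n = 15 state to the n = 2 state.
83.524 eV

The energy levels are E_n = -13.6057 Z² eV / n².

Energy at n = 15: E_15 = -13.6057 × 5² / 15² = -1.511744 eV
Energy at n = 2: E_2 = -13.6057 × 5² / 2² = -85.035625 eV

For emission (electron falling to lower state), the photon energy is:
E_photon = E_15 - E_2 = |-1.511744 - (-85.035625)|
E_photon = 83.524 eV

This energy is carried away by the emitted photon.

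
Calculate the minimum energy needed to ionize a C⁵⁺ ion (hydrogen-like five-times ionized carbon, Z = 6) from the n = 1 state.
489.8052 eV

The ionization energy is the energy needed to remove the electron completely (n → ∞).

For a hydrogen-like ion with Z = 6, E_n = -13.6057 Z² / n² eV.

At n = 1: E_1 = -13.6057 × 6² / 1² = -489.8052000 eV
At n = ∞: E_∞ = 0 eV

Ionization energy = E_∞ - E_1 = 0 - (-489.8052000) = 489.8052000 eV
Ionization energy ≈ 489.8052 eV

This is also called the binding energy of the electron in state n = 1.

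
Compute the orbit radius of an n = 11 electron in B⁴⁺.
1.28061 nm (or 12.80609 Å)

The Bohr radius formula is:
r_n = n² a₀ / Z

where a₀ = 0.05291772 nm is the Bohr radius.

For B⁴⁺ (Z = 5) at n = 11:
r_11 = 11² × 0.05291772 nm / 5
r_11 = 121 × 0.05291772 nm / 5
r_11 = 6.403044 nm / 5
r_11 = 1.28061 nm

The electron orbits at approximately 1.28061 nm from the nucleus.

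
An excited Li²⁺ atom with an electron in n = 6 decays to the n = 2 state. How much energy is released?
27.2114 eV

The energy levels are E_n = -13.6057 Z² eV / n².

Energy at n = 6: E_6 = -13.6057 × 3² / 6² = -3.4014250 eV
Energy at n = 2: E_2 = -13.6057 × 3² / 2² = -30.6128250 eV

For emission (electron falling to lower state), the photon energy is:
E_photon = E_6 - E_2 = |-3.4014250 - (-30.6128250)|
E_photon = 27.2114 eV

This energy is carried away by the emitted photon.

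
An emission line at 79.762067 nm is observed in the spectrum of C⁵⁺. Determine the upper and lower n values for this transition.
n = 11 → n = 5

First, find the photon energy from the wavelength (hc = 1239.84 eV·nm):
E = hc/λ = 1239.84 eV·nm / 79.762067 nm = 15.544231 eV

The energy levels of C⁵⁺ satisfy E_n = -13.6057 × 6² / n² eV, so an emission n_i → n_f releases
ΔE = 13.6057 × 6² × (1/n_f² − 1/n_i²) eV.

Setting ΔE equal to the photon energy:
1/n_f² − 1/n_i² = 15.544231 / (13.6057 × 6²) = 0.031735537

Since 1/n_i² must be positive, we need 1/n_f² > 0.031735537, i.e. n_f ≤ 5. For each allowed n_f, solve n_i = (1/n_f² − 0.031735537)^(−1/2) and check whether it is a whole number:
  n_f = 1: 1/n_i² = 1.000000000 − 0.031735537 = 0.968264463 → n_i = 1.016  (not an integer) ✗
  n_f = 2: 1/n_i² = 0.250000000 − 0.031735537 = 0.218264463 → n_i = 2.140  (not an integer) ✗
  n_f = 3: 1/n_i² = 0.111111111 − 0.031735537 = 0.079375574 → n_i = 3.549  (not an integer) ✗
  n_f = 4: 1/n_i² = 0.062500000 − 0.031735537 = 0.030764463 → n_i = 5.701  (not an integer) ✗
  n_f = 5: 1/n_i² = 0.040000000 − 0.031735537 = 0.008264463 → n_i = 11.000  → integer, n_i = 11 ✓

Only n_f = 5 gives an integer upper level, n_i = 11.

The transition is from n = 11 to n = 5 (emission).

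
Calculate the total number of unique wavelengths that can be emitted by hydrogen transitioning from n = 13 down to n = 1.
78

The electron can occupy levels n = 1, 2, ..., 13 during de-excitation — that is m = 13 - 1 + 1 = 13 distinct levels.

The number of distinct spectral lines equals the number of ways to choose 2 of these m levels (each pair gives one possible emission transition):

Number of lines = m(m-1)/2 = 13×12/2 = 78

These correspond to all possible transitions between the 13 levels:
13 → 12, 13 → 11, 13 → 10, 13 → 9, 13 → 8, 13 → 7, 13 → 6, 13 → 5...

Each transition produces a photon with a unique energy (and thus wavelength). This count does not depend on Z.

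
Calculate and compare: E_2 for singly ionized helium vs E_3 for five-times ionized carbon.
C⁵⁺ at n = 3 (E = -54.423 eV)

Using E_n = -13.6057 Z² / n² eV:

He⁺ (Z = 2) at n = 2:
E = -13.6057 × 2² / 2² = -13.6057 × 4 / 4 = -13.605700 eV

C⁵⁺ (Z = 6) at n = 3:
E = -13.6057 × 6² / 3² = -13.6057 × 36 / 9 = -54.422800 eV

Since -54.422800 eV < -13.605700 eV,
C⁵⁺ at n = 3 is more tightly bound (requires more energy to ionize).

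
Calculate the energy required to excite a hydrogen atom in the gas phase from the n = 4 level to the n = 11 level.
0.737912 eV

The energy levels of a hydrogen-like atom are E_n = -13.6057 eV / n².

Energy at n = 4: E_4 = -13.6057 / 4² = -0.850356250 eV
Energy at n = 11: E_11 = -13.6057 / 11² = -0.112443802 eV

The excitation energy is the difference:
ΔE = E_11 - E_4
ΔE = -0.112443802 - (-0.850356250)
ΔE = 0.737912 eV

Since this is positive, energy must be absorbed (photon absorption).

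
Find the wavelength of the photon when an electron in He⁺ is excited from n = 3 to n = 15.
213.57777 nm

First, find the transition energy using E_n = -13.6057 Z² / n² eV:
E_3 = -13.6057 × 2² / 3² = -6.046977778 eV
E_15 = -13.6057 × 2² / 15² = -0.241879111 eV

Photon energy: |ΔE| = |E_15 - E_3| = 5.805098667 eV

Convert to wavelength using E = hc/λ with hc = 1239.84 eV·nm:
λ = hc/E = 1239.84 eV·nm / 5.805098667 eV
λ = 213.57777 nm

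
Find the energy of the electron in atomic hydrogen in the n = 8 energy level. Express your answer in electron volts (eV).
-0.212589 eV

The energy levels of a hydrogen-like atom are given by:
E_n = -13.6057 eV / n²

For n = 8:
E_8 = -13.6057 eV / 8²
E_8 = -13.6057 eV / 64
E_8 = -0.212589 eV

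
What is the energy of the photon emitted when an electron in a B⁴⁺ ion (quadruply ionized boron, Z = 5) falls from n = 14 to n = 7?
5.206 eV

The energy levels are E_n = -13.6057 Z² eV / n².

Energy at n = 14: E_14 = -13.6057 × 5² / 14² = -1.735421 eV
Energy at n = 7: E_7 = -13.6057 × 5² / 7² = -6.941684 eV

For emission (electron falling to lower state), the photon energy is:
E_photon = E_14 - E_7 = |-1.735421 - (-6.941684)|
E_photon = 5.206 eV

This energy is carried away by the emitted photon.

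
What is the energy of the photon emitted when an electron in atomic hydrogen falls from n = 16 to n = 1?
13.55 eV

The energy levels are E_n = -13.6057 eV / n².

Energy at n = 16: E_16 = -13.6057 / 16² = -0.05315 eV
Energy at n = 1: E_1 = -13.6057 / 1² = -13.60570 eV

For emission (electron falling to lower state), the photon energy is:
E_photon = E_16 - E_1 = |-0.05315 - (-13.60570)|
E_photon = 13.55 eV

This energy is carried away by the emitted photon.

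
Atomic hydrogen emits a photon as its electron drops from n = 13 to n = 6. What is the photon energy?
0.29743 eV

The energy levels are E_n = -13.6057 eV / n².

Energy at n = 13: E_13 = -13.6057 / 13² = -0.08050710 eV
Energy at n = 6: E_6 = -13.6057 / 6² = -0.37793611 eV

For emission (electron falling to lower state), the photon energy is:
E_photon = E_13 - E_6 = |-0.08050710 - (-0.37793611)|
E_photon = 0.29743 eV

This energy is carried away by the emitted photon.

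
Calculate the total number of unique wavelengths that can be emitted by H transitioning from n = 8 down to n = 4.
10

The electron can occupy levels n = 4, 5, ..., 8 during de-excitation — that is m = 8 - 4 + 1 = 5 distinct levels.

The number of distinct spectral lines equals the number of ways to choose 2 of these m levels (each pair gives one possible emission transition):

Number of lines = m(m-1)/2 = 5×4/2 = 10

These correspond to all possible transitions between the 5 levels:
8 → 7, 8 → 6, 8 → 5, 8 → 4, 7 → 6, 7 → 5, 7 → 4, 6 → 5...

Each transition produces a photon with a unique energy (and thus wavelength). This count does not depend on Z.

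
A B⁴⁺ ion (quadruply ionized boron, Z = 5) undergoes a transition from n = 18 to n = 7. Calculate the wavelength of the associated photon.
210.433 nm

First, find the transition energy using E_n = -13.6057 Z² / n² eV:
E_18 = -13.6057 × 5² / 18² = -1.0498225 eV
E_7 = -13.6057 × 5² / 7² = -6.9416837 eV

Photon energy: |ΔE| = |E_7 - E_18| = 5.8918612 eV

Convert to wavelength using E = hc/λ with hc = 1239.84 eV·nm:
λ = hc/E = 1239.84 eV·nm / 5.8918612 eV
λ = 210.433 nm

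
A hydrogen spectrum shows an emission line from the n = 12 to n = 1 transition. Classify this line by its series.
Lyman series

The spectral series in hydrogen are named based on the final (lower) energy level:
- Lyman series: n_final = 1 (ultraviolet)
- Balmer series: n_final = 2 (visible/near-UV)
- Paschen series: n_final = 3 (infrared)
- Brackett series: n_final = 4 (infrared)
- Pfund series: n_final = 5 (far infrared)

Since this transition ends at n = 1, it belongs to the Lyman series.

For reference, this 12 → 1 line has photon energy
ΔE = 13.6057 eV × (1/1² - 1/12²) = 13.51122 eV,
corresponding to wavelength λ = hc/ΔE = 1239.84 eV·nm / 13.51122 eV = 91.764 nm in the ultraviolet region.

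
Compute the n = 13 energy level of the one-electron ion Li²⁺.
-0.7246 eV

For hydrogen-like ions, the energy levels scale with Z²:
E_n = -13.6057 Z² / n² eV

For Li²⁺ (Z = 3) at n = 13:
E_13 = -13.6057 × 3² / 13²
E_13 = -13.6057 × 9 / 169
E_13 = -122.4513 / 169
E_13 = -0.7246 eV

The energy is 9 times more negative than hydrogen at the same n due to the stronger nuclear charge.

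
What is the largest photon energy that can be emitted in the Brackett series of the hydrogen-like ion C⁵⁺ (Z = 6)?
30.61283 eV

The series limit corresponds to the transition from n = ∞ to n = 4.
This is the highest energy (shortest wavelength) transition in the Brackett series.

E_∞ = 0 eV
E_4 = -13.6057 × 6² / 4² = -30.61283 eV

Energy at series limit:
ΔE = E_∞ - E_4 = 0 - (-30.61283) = 30.61283 eV

This energy equals the ionization energy from the n = 4 state of C⁵⁺.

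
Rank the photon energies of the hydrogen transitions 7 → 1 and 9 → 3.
7 → 1

Calculate the energy for each transition:

Transition 7 → 1:
ΔE₁ = |E_1 - E_7| = |-13.6057/1² - (-13.6057/7²)|
ΔE₁ = |-13.60570000 - (-0.27766735)| = 13.32803 eV

Transition 9 → 3:
ΔE₂ = |E_3 - E_9| = |-13.6057/3² - (-13.6057/9²)|
ΔE₂ = |-1.51174444 - (-0.16797160)| = 1.34377 eV

Since 13.32803 eV > 1.34377 eV, the transition 7 → 1 emits the more energetic photon.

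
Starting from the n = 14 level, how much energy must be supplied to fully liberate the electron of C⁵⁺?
2.499 eV

The ionization energy is the energy needed to remove the electron completely (n → ∞).

For a hydrogen-like ion with Z = 6, E_n = -13.6057 Z² / n² eV.

At n = 14: E_14 = -13.6057 × 6² / 14² = -2.499006 eV
At n = ∞: E_∞ = 0 eV

Ionization energy = E_∞ - E_14 = 0 - (-2.499006) = 2.499006 eV
Ionization energy ≈ 2.499 eV

This is also called the binding energy of the electron in state n = 14.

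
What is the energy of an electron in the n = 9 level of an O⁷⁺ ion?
-10.750183 eV

For hydrogen-like ions, the energy levels scale with Z²:
E_n = -13.6057 Z² / n² eV

For O⁷⁺ (Z = 8) at n = 9:
E_9 = -13.6057 × 8² / 9²
E_9 = -13.6057 × 64 / 81
E_9 = -870.7648 / 81
E_9 = -10.750183 eV

The energy is 64 times more negative than hydrogen at the same n due to the stronger nuclear charge.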